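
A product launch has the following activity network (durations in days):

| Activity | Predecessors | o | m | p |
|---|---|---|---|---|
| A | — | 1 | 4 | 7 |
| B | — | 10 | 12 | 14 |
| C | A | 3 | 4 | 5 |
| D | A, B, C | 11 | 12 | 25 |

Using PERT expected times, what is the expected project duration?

te_A = (1 + 4·4 + 7)/6 = 24/6 = 4
te_B = (10 + 4·12 + 14)/6 = 72/6 = 12
te_C = (3 + 4·4 + 5)/6 = 24/6 = 4
te_D = (11 + 4·12 + 25)/6 = 84/6 = 14

Forward pass:
ES_A = 0; EF_A = 4
ES_B = 0; EF_B = 12
ES_C = 4; EF_C = 4+4 = 8
ES_D = max(EF_A=4, EF_B=12, EF_C=8) = 12; EF_D = 12+14 = 26
Expected project duration μ = 26 days. Critical path: B → D.

26 days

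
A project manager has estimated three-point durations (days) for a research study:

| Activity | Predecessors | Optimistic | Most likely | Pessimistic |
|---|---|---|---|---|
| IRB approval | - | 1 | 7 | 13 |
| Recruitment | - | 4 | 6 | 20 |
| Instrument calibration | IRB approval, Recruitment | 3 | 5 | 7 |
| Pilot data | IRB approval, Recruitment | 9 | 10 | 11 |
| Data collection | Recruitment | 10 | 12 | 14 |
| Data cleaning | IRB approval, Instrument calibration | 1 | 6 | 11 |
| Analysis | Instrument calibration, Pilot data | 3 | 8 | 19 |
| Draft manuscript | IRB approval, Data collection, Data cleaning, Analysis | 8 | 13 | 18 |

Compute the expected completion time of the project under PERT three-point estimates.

40 days

te_IRB approval = (1 + 4·7 + 13)/6 = 42/6 = 7
te_Recruitment = (4 + 4·6 + 20)/6 = 48/6 = 8
te_Instrument calibration = (3 + 4·5 + 7)/6 = 30/6 = 5
te_Pilot data = (9 + 4·10 + 11)/6 = 60/6 = 10
te_Data collection = (10 + 4·12 + 14)/6 = 72/6 = 12
te_Data cleaning = (1 + 4·6 + 11)/6 = 36/6 = 6
te_Analysis = (3 + 4·8 + 19)/6 = 54/6 = 9
te_Draft manuscript = (8 + 4·13 + 18)/6 = 78/6 = 13

Forward pass:
ES_IRB approval = 0; EF_IRB approval = 7
ES_Recruitment = 0; EF_Recruitment = 8
ES_Instrument calibration = max(EF_IRB approval=7, EF_Recruitment=8) = 8; EF_Instrument calibration = 8+5 = 13
ES_Pilot data = max(EF_IRB approval=7, EF_Recruitment=8) = 8; EF_Pilot data = 8+10 = 18
ES_Data collection = 8; EF_Data collection = 8+12 = 20
ES_Data cleaning = max(EF_IRB approval=7, EF_Instrument calibration=13) = 13; EF_Data cleaning = 13+6 = 19
ES_Analysis = max(EF_Instrument calibration=13, EF_Pilot data=18) = 18; EF_Analysis = 18+9 = 27
ES_Draft manuscript = max(EF_IRB approval=7, EF_Data collection=20, EF_Data cleaning=19, EF_Analysis=27) = 27; EF_Draft manuscript = 27+13 = 40
Expected project duration μ = 40 days. Critical path: Recruitment → Pilot data → Analysis → Draft manuscript.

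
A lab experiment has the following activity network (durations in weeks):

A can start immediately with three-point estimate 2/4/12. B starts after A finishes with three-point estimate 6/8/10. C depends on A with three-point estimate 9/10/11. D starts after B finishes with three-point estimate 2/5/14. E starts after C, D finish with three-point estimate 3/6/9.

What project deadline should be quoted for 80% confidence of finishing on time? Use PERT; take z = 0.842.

27.4 weeks

te_A = (2 + 4·4 + 12)/6 = 30/6 = 5; σ²_A = ((12−2)/6)² = 2.778
te_B = (6 + 4·8 + 10)/6 = 48/6 = 8; σ²_B = ((10−6)/6)² = 0.444
te_C = (9 + 4·10 + 11)/6 = 60/6 = 10; σ²_C = ((11−9)/6)² = 0.111
te_D = (2 + 4·5 + 14)/6 = 36/6 = 6; σ²_D = ((14−2)/6)² = 4.000
te_E = (3 + 4·6 + 9)/6 = 36/6 = 6; σ²_E = ((9−3)/6)² = 1.000

Forward pass:
ES_A = 0; EF_A = 5
ES_B = 5; EF_B = 5+8 = 13
ES_C = 5; EF_C = 5+10 = 15
ES_D = 13; EF_D = 13+6 = 19
ES_E = max(EF_C=15, EF_D=19) = 19; EF_E = 19+6 = 25
Expected project duration μ = 25 weeks. Critical path: A → B → D → E.

Variance along critical path = 2.778 + 0.444 + 4.000 + 1.000 = 8.222; σ = 2.867 weeks.
D = μ + z·σ = 25 + 0.842·2.867 = 27.4 weeks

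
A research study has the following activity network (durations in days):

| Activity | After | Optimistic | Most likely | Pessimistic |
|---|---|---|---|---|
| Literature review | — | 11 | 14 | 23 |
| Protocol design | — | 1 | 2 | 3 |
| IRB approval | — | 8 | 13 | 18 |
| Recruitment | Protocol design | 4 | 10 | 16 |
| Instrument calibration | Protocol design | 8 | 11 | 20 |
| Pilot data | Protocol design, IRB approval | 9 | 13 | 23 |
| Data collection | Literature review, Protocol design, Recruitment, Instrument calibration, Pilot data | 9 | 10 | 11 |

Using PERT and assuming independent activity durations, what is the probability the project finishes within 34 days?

te_Literature review = (11 + 4·14 + 23)/6 = 90/6 = 15; σ²_Literature review = ((23−11)/6)² = 4.000
te_Protocol design = (1 + 4·2 + 3)/6 = 12/6 = 2; σ²_Protocol design = ((3−1)/6)² = 0.111
te_IRB approval = (8 + 4·13 + 18)/6 = 78/6 = 13; σ²_IRB approval = ((18−8)/6)² = 2.778
te_Recruitment = (4 + 4·10 + 16)/6 = 60/6 = 10; σ²_Recruitment = ((16−4)/6)² = 4.000
te_Instrument calibration = (8 + 4·11 + 20)/6 = 72/6 = 12; σ²_Instrument calibration = ((20−8)/6)² = 4.000
te_Pilot data = (9 + 4·13 + 23)/6 = 84/6 = 14; σ²_Pilot data = ((23−9)/6)² = 5.444
te_Data collection = (9 + 4·10 + 11)/6 = 60/6 = 10; σ²_Data collection = ((11−9)/6)² = 0.111

Forward pass:
ES_Literature review = 0; EF_Literature review = 15
ES_Protocol design = 0; EF_Protocol design = 2
ES_IRB approval = 0; EF_IRB approval = 13
ES_Recruitment = 2; EF_Recruitment = 2+10 = 12
ES_Instrument calibration = 2; EF_Instrument calibration = 2+12 = 14
ES_Pilot data = max(EF_Protocol design=2, EF_IRB approval=13) = 13; EF_Pilot data = 13+14 = 27
ES_Data collection = max(EF_Literature review=15, EF_Protocol design=2, EF_Recruitment=12, EF_Instrument calibration=14, EF_Pilot data=27) = 27; EF_Data collection = 27+10 = 37
Expected project duration μ = 37 days. Critical path: IRB approval → Pilot data → Data collection.

Variance along critical path = 2.778 + 5.444 + 0.111 = 8.333; σ = √8.333 = 2.887 days.
Z = (34 − 37) / 2.887 = -1.039
P(T ≤ 34) = Φ(-1.039) ≈ 0.149

0.149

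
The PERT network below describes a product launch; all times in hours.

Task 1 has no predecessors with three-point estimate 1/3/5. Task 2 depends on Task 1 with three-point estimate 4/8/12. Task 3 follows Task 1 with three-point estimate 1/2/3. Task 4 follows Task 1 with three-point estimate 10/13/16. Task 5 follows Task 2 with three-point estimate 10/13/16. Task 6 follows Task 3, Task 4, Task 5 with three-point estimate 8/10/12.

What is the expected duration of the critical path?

te_Task 1 = (1 + 4·3 + 5)/6 = 18/6 = 3
te_Task 2 = (4 + 4·8 + 12)/6 = 48/6 = 8
te_Task 3 = (1 + 4·2 + 3)/6 = 12/6 = 2
te_Task 4 = (10 + 4·13 + 16)/6 = 78/6 = 13
te_Task 5 = (10 + 4·13 + 16)/6 = 78/6 = 13
te_Task 6 = (8 + 4·10 + 12)/6 = 60/6 = 10

Forward pass:
ES_Task 1 = 0; EF_Task 1 = 3
ES_Task 2 = 3; EF_Task 2 = 3+8 = 11
ES_Task 3 = 3; EF_Task 3 = 3+2 = 5
ES_Task 4 = 3; EF_Task 4 = 3+13 = 16
ES_Task 5 = 11; EF_Task 5 = 11+13 = 24
ES_Task 6 = max(EF_Task 3=5, EF_Task 4=16, EF_Task 5=24) = 24; EF_Task 6 = 24+10 = 34
Expected project duration μ = 34 hours. Critical path: Task 1 → Task 2 → Task 5 → Task 6.

34 hours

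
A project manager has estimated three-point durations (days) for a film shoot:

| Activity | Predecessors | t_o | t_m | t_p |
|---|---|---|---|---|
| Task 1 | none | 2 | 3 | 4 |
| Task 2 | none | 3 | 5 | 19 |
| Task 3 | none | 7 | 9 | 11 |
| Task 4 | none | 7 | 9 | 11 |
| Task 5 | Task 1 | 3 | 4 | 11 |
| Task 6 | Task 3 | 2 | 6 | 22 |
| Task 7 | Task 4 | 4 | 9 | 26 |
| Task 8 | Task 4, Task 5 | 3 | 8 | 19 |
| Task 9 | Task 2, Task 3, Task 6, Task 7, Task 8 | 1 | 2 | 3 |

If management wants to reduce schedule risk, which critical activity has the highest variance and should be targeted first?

Task 7

te_Task 1 = (2 + 4·3 + 4)/6 = 18/6 = 3; σ²_Task 1 = ((4−2)/6)² = 0.111
te_Task 2 = (3 + 4·5 + 19)/6 = 42/6 = 7; σ²_Task 2 = ((19−3)/6)² = 7.111
te_Task 3 = (7 + 4·9 + 11)/6 = 54/6 = 9; σ²_Task 3 = ((11−7)/6)² = 0.444
te_Task 4 = (7 + 4·9 + 11)/6 = 54/6 = 9; σ²_Task 4 = ((11−7)/6)² = 0.444
te_Task 5 = (3 + 4·4 + 11)/6 = 30/6 = 5; σ²_Task 5 = ((11−3)/6)² = 1.778
te_Task 6 = (2 + 4·6 + 22)/6 = 48/6 = 8; σ²_Task 6 = ((22−2)/6)² = 11.111
te_Task 7 = (4 + 4·9 + 26)/6 = 66/6 = 11; σ²_Task 7 = ((26−4)/6)² = 13.444
te_Task 8 = (3 + 4·8 + 19)/6 = 54/6 = 9; σ²_Task 8 = ((19−3)/6)² = 7.111
te_Task 9 = (1 + 4·2 + 3)/6 = 12/6 = 2; σ²_Task 9 = ((3−1)/6)² = 0.111

Forward pass:
ES_Task 1 = 0; EF_Task 1 = 3
ES_Task 2 = 0; EF_Task 2 = 7
ES_Task 3 = 0; EF_Task 3 = 9
ES_Task 4 = 0; EF_Task 4 = 9
ES_Task 5 = 3; EF_Task 5 = 3+5 = 8
ES_Task 6 = 9; EF_Task 6 = 9+8 = 17
ES_Task 7 = 9; EF_Task 7 = 9+11 = 20
ES_Task 8 = max(EF_Task 4=9, EF_Task 5=8) = 9; EF_Task 8 = 9+9 = 18
ES_Task 9 = max(EF_Task 2=7, EF_Task 3=9, EF_Task 6=17, EF_Task 7=20, EF_Task 8=18) = 20; EF_Task 9 = 20+2 = 22
Expected project duration μ = 22 days. Critical path: Task 4 → Task 7 → Task 9.

Variances on critical path: σ²_Task 4=0.444, σ²_Task 7=13.444, σ²_Task 9=0.111.
Largest is σ²_Task 7 = 13.444.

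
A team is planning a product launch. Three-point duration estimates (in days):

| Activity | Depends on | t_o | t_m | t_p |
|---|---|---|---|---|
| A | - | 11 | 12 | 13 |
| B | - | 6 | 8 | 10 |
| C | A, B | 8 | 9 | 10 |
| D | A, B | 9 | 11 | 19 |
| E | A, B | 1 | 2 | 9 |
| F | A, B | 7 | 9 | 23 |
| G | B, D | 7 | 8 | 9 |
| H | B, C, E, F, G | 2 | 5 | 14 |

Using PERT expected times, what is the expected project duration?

38 days

te_A = (11 + 4·12 + 13)/6 = 72/6 = 12
te_B = (6 + 4·8 + 10)/6 = 48/6 = 8
te_C = (8 + 4·9 + 10)/6 = 54/6 = 9
te_D = (9 + 4·11 + 19)/6 = 72/6 = 12
te_E = (1 + 4·2 + 9)/6 = 18/6 = 3
te_F = (7 + 4·9 + 23)/6 = 66/6 = 11
te_G = (7 + 4·8 + 9)/6 = 48/6 = 8
te_H = (2 + 4·5 + 14)/6 = 36/6 = 6

Forward pass:
ES_A = 0; EF_A = 12
ES_B = 0; EF_B = 8
ES_C = max(EF_A=12, EF_B=8) = 12; EF_C = 12+9 = 21
ES_D = max(EF_A=12, EF_B=8) = 12; EF_D = 12+12 = 24
ES_E = max(EF_A=12, EF_B=8) = 12; EF_E = 12+3 = 15
ES_F = max(EF_A=12, EF_B=8) = 12; EF_F = 12+11 = 23
ES_G = max(EF_B=8, EF_D=24) = 24; EF_G = 24+8 = 32
ES_H = max(EF_B=8, EF_C=21, EF_E=15, EF_F=23, EF_G=32) = 32; EF_H = 32+6 = 38
Expected project duration μ = 38 days. Critical path: A → D → G → H.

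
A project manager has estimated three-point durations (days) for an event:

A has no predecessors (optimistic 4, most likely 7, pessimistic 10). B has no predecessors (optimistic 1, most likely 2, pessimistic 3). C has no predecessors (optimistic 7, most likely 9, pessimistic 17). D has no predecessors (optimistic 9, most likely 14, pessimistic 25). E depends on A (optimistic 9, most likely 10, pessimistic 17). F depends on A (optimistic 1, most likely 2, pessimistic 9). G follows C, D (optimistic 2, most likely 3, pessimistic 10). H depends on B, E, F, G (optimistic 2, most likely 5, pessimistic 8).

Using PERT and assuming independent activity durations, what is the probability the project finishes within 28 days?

te_A = (4 + 4·7 + 10)/6 = 42/6 = 7; σ²_A = ((10−4)/6)² = 1.000
te_B = (1 + 4·2 + 3)/6 = 12/6 = 2; σ²_B = ((3−1)/6)² = 0.111
te_C = (7 + 4·9 + 17)/6 = 60/6 = 10; σ²_C = ((17−7)/6)² = 2.778
te_D = (9 + 4·14 + 25)/6 = 90/6 = 15; σ²_D = ((25−9)/6)² = 7.111
te_E = (9 + 4·10 + 17)/6 = 66/6 = 11; σ²_E = ((17−9)/6)² = 1.778
te_F = (1 + 4·2 + 9)/6 = 18/6 = 3; σ²_F = ((9−1)/6)² = 1.778
te_G = (2 + 4·3 + 10)/6 = 24/6 = 4; σ²_G = ((10−2)/6)² = 1.778
te_H = (2 + 4·5 + 8)/6 = 30/6 = 5; σ²_H = ((8−2)/6)² = 1.000

Forward pass:
ES_A = 0; EF_A = 7
ES_B = 0; EF_B = 2
ES_C = 0; EF_C = 10
ES_D = 0; EF_D = 15
ES_E = 7; EF_E = 7+11 = 18
ES_F = 7; EF_F = 7+3 = 10
ES_G = max(EF_C=10, EF_D=15) = 15; EF_G = 15+4 = 19
ES_H = max(EF_B=2, EF_E=18, EF_F=10, EF_G=19) = 19; EF_H = 19+5 = 24
Expected project duration μ = 24 days. Critical path: D → G → H.

Variance along critical path = 7.111 + 1.778 + 1.000 = 9.889; σ = √9.889 = 3.145 days.
Z = (28 − 24) / 3.145 = 1.272
P(T ≤ 28) = Φ(1.272) ≈ 0.898

0.898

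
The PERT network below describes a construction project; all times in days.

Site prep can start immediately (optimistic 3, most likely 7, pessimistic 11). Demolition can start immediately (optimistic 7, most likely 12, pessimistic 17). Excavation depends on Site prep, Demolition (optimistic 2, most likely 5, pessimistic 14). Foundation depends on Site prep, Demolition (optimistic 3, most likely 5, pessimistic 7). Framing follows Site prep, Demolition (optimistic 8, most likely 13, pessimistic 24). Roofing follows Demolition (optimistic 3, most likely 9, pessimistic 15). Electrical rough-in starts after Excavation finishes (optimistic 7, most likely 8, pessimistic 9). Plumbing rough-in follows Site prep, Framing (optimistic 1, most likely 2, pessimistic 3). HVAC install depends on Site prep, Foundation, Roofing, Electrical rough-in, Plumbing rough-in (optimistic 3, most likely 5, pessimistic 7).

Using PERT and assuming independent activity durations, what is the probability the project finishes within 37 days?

0.892

te_Site prep = (3 + 4·7 + 11)/6 = 42/6 = 7; σ²_Site prep = ((11−3)/6)² = 1.778
te_Demolition = (7 + 4·12 + 17)/6 = 72/6 = 12; σ²_Demolition = ((17−7)/6)² = 2.778
te_Excavation = (2 + 4·5 + 14)/6 = 36/6 = 6; σ²_Excavation = ((14−2)/6)² = 4.000
te_Foundation = (3 + 4·5 + 7)/6 = 30/6 = 5; σ²_Foundation = ((7−3)/6)² = 0.444
te_Framing = (8 + 4·13 + 24)/6 = 84/6 = 14; σ²_Framing = ((24−8)/6)² = 7.111
te_Roofing = (3 + 4·9 + 15)/6 = 54/6 = 9; σ²_Roofing = ((15−3)/6)² = 4.000
te_Electrical rough-in = (7 + 4·8 + 9)/6 = 48/6 = 8; σ²_Electrical rough-in = ((9−7)/6)² = 0.111
te_Plumbing rough-in = (1 + 4·2 + 3)/6 = 12/6 = 2; σ²_Plumbing rough-in = ((3−1)/6)² = 0.111
te_HVAC install = (3 + 4·5 + 7)/6 = 30/6 = 5; σ²_HVAC install = ((7−3)/6)² = 0.444

Forward pass:
ES_Site prep = 0; EF_Site prep = 7
ES_Demolition = 0; EF_Demolition = 12
ES_Excavation = max(EF_Site prep=7, EF_Demolition=12) = 12; EF_Excavation = 12+6 = 18
ES_Foundation = max(EF_Site prep=7, EF_Demolition=12) = 12; EF_Foundation = 12+5 = 17
ES_Framing = max(EF_Site prep=7, EF_Demolition=12) = 12; EF_Framing = 12+14 = 26
ES_Roofing = 12; EF_Roofing = 12+9 = 21
ES_Electrical rough-in = 18; EF_Electrical rough-in = 18+8 = 26
ES_Plumbing rough-in = max(EF_Site prep=7, EF_Framing=26) = 26; EF_Plumbing rough-in = 26+2 = 28
ES_HVAC install = max(EF_Site prep=7, EF_Foundation=17, EF_Roofing=21, EF_Electrical rough-in=26, EF_Plumbing rough-in=28) = 28; EF_HVAC install = 28+5 = 33
Expected project duration μ = 33 days. Critical path: Demolition → Framing → Plumbing rough-in → HVAC install.

Variance along critical path = 2.778 + 7.111 + 0.111 + 0.444 = 10.444; σ = √10.444 = 3.232 days.
Z = (37 − 33) / 3.232 = 1.238
P(T ≤ 37) = Φ(1.238) ≈ 0.892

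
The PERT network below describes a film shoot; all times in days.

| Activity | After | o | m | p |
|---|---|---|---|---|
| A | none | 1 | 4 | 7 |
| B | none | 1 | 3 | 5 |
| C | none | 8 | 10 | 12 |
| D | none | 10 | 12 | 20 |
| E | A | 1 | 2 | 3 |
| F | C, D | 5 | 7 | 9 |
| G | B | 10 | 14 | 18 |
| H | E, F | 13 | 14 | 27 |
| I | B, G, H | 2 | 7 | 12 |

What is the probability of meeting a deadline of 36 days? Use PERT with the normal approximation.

te_A = (1 + 4·4 + 7)/6 = 24/6 = 4; σ²_A = ((7−1)/6)² = 1.000
te_B = (1 + 4·3 + 5)/6 = 18/6 = 3; σ²_B = ((5−1)/6)² = 0.444
te_C = (8 + 4·10 + 12)/6 = 60/6 = 10; σ²_C = ((12−8)/6)² = 0.444
te_D = (10 + 4·12 + 20)/6 = 78/6 = 13; σ²_D = ((20−10)/6)² = 2.778
te_E = (1 + 4·2 + 3)/6 = 12/6 = 2; σ²_E = ((3−1)/6)² = 0.111
te_F = (5 + 4·7 + 9)/6 = 42/6 = 7; σ²_F = ((9−5)/6)² = 0.444
te_G = (10 + 4·14 + 18)/6 = 84/6 = 14; σ²_G = ((18−10)/6)² = 1.778
te_H = (13 + 4·14 + 27)/6 = 96/6 = 16; σ²_H = ((27−13)/6)² = 5.444
te_I = (2 + 4·7 + 12)/6 = 42/6 = 7; σ²_I = ((12−2)/6)² = 2.778

Forward pass:
ES_A = 0; EF_A = 4
ES_B = 0; EF_B = 3
ES_C = 0; EF_C = 10
ES_D = 0; EF_D = 13
ES_E = 4; EF_E = 4+2 = 6
ES_F = max(EF_C=10, EF_D=13) = 13; EF_F = 13+7 = 20
ES_G = 3; EF_G = 3+14 = 17
ES_H = max(EF_E=6, EF_F=20) = 20; EF_H = 20+16 = 36
ES_I = max(EF_B=3, EF_G=17, EF_H=36) = 36; EF_I = 36+7 = 43
Expected project duration μ = 43 days. Critical path: D → F → H → I.

Variance along critical path = 2.778 + 0.444 + 5.444 + 2.778 = 11.444; σ = √11.444 = 3.383 days.
Z = (36 − 43) / 3.383 = -2.069
P(T ≤ 36) = Φ(-2.069) ≈ 0.019

0.019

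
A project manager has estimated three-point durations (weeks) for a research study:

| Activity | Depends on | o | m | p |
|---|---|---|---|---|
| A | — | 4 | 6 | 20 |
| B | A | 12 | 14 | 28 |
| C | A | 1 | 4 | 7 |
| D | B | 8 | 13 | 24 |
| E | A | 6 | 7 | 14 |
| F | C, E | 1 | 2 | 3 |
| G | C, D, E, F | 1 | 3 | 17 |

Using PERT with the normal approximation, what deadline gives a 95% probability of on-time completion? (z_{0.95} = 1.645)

te_A = (4 + 4·6 + 20)/6 = 48/6 = 8; σ²_A = ((20−4)/6)² = 7.111
te_B = (12 + 4·14 + 28)/6 = 96/6 = 16; σ²_B = ((28−12)/6)² = 7.111
te_C = (1 + 4·4 + 7)/6 = 24/6 = 4; σ²_C = ((7−1)/6)² = 1.000
te_D = (8 + 4·13 + 24)/6 = 84/6 = 14; σ²_D = ((24−8)/6)² = 7.111
te_E = (6 + 4·7 + 14)/6 = 48/6 = 8; σ²_E = ((14−6)/6)² = 1.778
te_F = (1 + 4·2 + 3)/6 = 12/6 = 2; σ²_F = ((3−1)/6)² = 0.111
te_G = (1 + 4·3 + 17)/6 = 30/6 = 5; σ²_G = ((17−1)/6)² = 7.111

Forward pass:
ES_A = 0; EF_A = 8
ES_B = 8; EF_B = 8+16 = 24
ES_C = 8; EF_C = 8+4 = 12
ES_D = 24; EF_D = 24+14 = 38
ES_E = 8; EF_E = 8+8 = 16
ES_F = max(EF_C=12, EF_E=16) = 16; EF_F = 16+2 = 18
ES_G = max(EF_C=12, EF_D=38, EF_E=16, EF_F=18) = 38; EF_G = 38+5 = 43
Expected project duration μ = 43 weeks. Critical path: A → B → D → G.

Variance along critical path = 7.111 + 7.111 + 7.111 + 7.111 = 28.444; σ = 5.333 weeks.
D = μ + z·σ = 43 + 1.645·5.333 = 51.8 weeks

51.8 weeks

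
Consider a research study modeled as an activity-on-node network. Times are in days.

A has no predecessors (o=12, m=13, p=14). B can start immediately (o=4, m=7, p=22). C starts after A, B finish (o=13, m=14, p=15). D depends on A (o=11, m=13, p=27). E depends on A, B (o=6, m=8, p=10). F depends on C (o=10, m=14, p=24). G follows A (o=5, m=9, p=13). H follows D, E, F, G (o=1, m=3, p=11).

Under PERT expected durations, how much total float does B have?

4 days

te_A = (12 + 4·13 + 14)/6 = 78/6 = 13
te_B = (4 + 4·7 + 22)/6 = 54/6 = 9
te_C = (13 + 4·14 + 15)/6 = 84/6 = 14
te_D = (11 + 4·13 + 27)/6 = 90/6 = 15
te_E = (6 + 4·8 + 10)/6 = 48/6 = 8
te_F = (10 + 4·14 + 24)/6 = 90/6 = 15
te_G = (5 + 4·9 + 13)/6 = 54/6 = 9
te_H = (1 + 4·3 + 11)/6 = 24/6 = 4

Forward pass:
ES_A = 0; EF_A = 13
ES_B = 0; EF_B = 9
ES_C = max(EF_A=13, EF_B=9) = 13; EF_C = 13+14 = 27
ES_D = 13; EF_D = 13+15 = 28
ES_E = max(EF_A=13, EF_B=9) = 13; EF_E = 13+8 = 21
ES_F = 27; EF_F = 27+15 = 42
ES_G = 13; EF_G = 13+9 = 22
ES_H = max(EF_D=28, EF_E=21, EF_F=42, EF_G=22) = 42; EF_H = 42+4 = 46
Expected project duration μ = 46 days. Critical path: A → C → F → H.

Backward pass:
LF_H = 46; LS_H = 46−4 = 42
LF_G = LS_H = 42; LS_G = 42−9 = 33
LF_F = LS_H = 42; LS_F = 42−15 = 27
LF_E = LS_H = 42; LS_E = 42−8 = 34
LF_D = LS_H = 42; LS_D = 42−15 = 27
LF_C = LS_F = 27; LS_C = 27−14 = 13
LF_B = min(LS_C=13, LS_E=34) = 13; LS_B = 13−9 = 4
LF_A = min(LS_C=13, LS_D=27, LS_E=34, LS_G=33) = 13; LS_A = 13−13 = 0
Slack_B = LS_B − ES_B = 4 − 0 = 4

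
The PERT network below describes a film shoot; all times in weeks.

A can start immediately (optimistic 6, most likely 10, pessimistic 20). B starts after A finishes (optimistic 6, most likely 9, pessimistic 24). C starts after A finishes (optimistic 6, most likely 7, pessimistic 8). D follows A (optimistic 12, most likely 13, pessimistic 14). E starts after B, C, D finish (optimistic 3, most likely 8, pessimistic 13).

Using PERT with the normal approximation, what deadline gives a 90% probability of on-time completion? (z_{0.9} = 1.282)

te_A = (6 + 4·10 + 20)/6 = 66/6 = 11; σ²_A = ((20−6)/6)² = 5.444
te_B = (6 + 4·9 + 24)/6 = 66/6 = 11; σ²_B = ((24−6)/6)² = 9.000
te_C = (6 + 4·7 + 8)/6 = 42/6 = 7; σ²_C = ((8−6)/6)² = 0.111
te_D = (12 + 4·13 + 14)/6 = 78/6 = 13; σ²_D = ((14−12)/6)² = 0.111
te_E = (3 + 4·8 + 13)/6 = 48/6 = 8; σ²_E = ((13−3)/6)² = 2.778

Forward pass:
ES_A = 0; EF_A = 11
ES_B = 11; EF_B = 11+11 = 22
ES_C = 11; EF_C = 11+7 = 18
ES_D = 11; EF_D = 11+13 = 24
ES_E = max(EF_B=22, EF_C=18, EF_D=24) = 24; EF_E = 24+8 = 32
Expected project duration μ = 32 weeks. Critical path: A → D → E.

Variance along critical path = 5.444 + 0.111 + 2.778 = 8.333; σ = 2.887 weeks.
D = μ + z·σ = 32 + 1.282·2.887 = 35.7 weeks

35.7 weeks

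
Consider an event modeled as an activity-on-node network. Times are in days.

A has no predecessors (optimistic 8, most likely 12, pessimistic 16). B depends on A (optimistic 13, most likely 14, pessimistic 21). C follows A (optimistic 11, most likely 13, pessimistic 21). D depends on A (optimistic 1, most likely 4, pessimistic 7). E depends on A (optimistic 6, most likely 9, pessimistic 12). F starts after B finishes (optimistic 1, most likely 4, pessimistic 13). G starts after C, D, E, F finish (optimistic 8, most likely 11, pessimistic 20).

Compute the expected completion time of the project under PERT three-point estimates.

te_A = (8 + 4·12 + 16)/6 = 72/6 = 12
te_B = (13 + 4·14 + 21)/6 = 90/6 = 15
te_C = (11 + 4·13 + 21)/6 = 84/6 = 14
te_D = (1 + 4·4 + 7)/6 = 24/6 = 4
te_E = (6 + 4·9 + 12)/6 = 54/6 = 9
te_F = (1 + 4·4 + 13)/6 = 30/6 = 5
te_G = (8 + 4·11 + 20)/6 = 72/6 = 12

Forward pass:
ES_A = 0; EF_A = 12
ES_B = 12; EF_B = 12+15 = 27
ES_C = 12; EF_C = 12+14 = 26
ES_D = 12; EF_D = 12+4 = 16
ES_E = 12; EF_E = 12+9 = 21
ES_F = 27; EF_F = 27+5 = 32
ES_G = max(EF_C=26, EF_D=16, EF_E=21, EF_F=32) = 32; EF_G = 32+12 = 44
Expected project duration μ = 44 days. Critical path: A → B → F → G.

44 days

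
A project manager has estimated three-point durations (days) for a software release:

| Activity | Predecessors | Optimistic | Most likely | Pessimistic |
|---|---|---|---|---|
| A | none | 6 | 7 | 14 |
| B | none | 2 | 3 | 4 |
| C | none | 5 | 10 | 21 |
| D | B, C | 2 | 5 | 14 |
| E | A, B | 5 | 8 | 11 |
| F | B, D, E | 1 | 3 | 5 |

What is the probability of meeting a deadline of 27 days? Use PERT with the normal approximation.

0.980

te_A = (6 + 4·7 + 14)/6 = 48/6 = 8; σ²_A = ((14−6)/6)² = 1.778
te_B = (2 + 4·3 + 4)/6 = 18/6 = 3; σ²_B = ((4−2)/6)² = 0.111
te_C = (5 + 4·10 + 21)/6 = 66/6 = 11; σ²_C = ((21−5)/6)² = 7.111
te_D = (2 + 4·5 + 14)/6 = 36/6 = 6; σ²_D = ((14−2)/6)² = 4.000
te_E = (5 + 4·8 + 11)/6 = 48/6 = 8; σ²_E = ((11−5)/6)² = 1.000
te_F = (1 + 4·3 + 5)/6 = 18/6 = 3; σ²_F = ((5−1)/6)² = 0.444

Forward pass:
ES_A = 0; EF_A = 8
ES_B = 0; EF_B = 3
ES_C = 0; EF_C = 11
ES_D = max(EF_B=3, EF_C=11) = 11; EF_D = 11+6 = 17
ES_E = max(EF_A=8, EF_B=3) = 8; EF_E = 8+8 = 16
ES_F = max(EF_B=3, EF_D=17, EF_E=16) = 17; EF_F = 17+3 = 20
Expected project duration μ = 20 days. Critical path: C → D → F.

Variance along critical path = 7.111 + 4.000 + 0.444 = 11.556; σ = √11.556 = 3.399 days.
Z = (27 − 20) / 3.399 = 2.059
P(T ≤ 27) = Φ(2.059) ≈ 0.980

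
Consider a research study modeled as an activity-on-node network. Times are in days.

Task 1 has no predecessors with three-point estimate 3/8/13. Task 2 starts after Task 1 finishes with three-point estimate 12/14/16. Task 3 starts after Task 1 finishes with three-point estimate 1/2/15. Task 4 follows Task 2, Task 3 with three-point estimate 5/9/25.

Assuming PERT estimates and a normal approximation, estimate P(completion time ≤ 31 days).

0.299

te_Task 1 = (3 + 4·8 + 13)/6 = 48/6 = 8; σ²_Task 1 = ((13−3)/6)² = 2.778
te_Task 2 = (12 + 4·14 + 16)/6 = 84/6 = 14; σ²_Task 2 = ((16−12)/6)² = 0.444
te_Task 3 = (1 + 4·2 + 15)/6 = 24/6 = 4; σ²_Task 3 = ((15−1)/6)² = 5.444
te_Task 4 = (5 + 4·9 + 25)/6 = 66/6 = 11; σ²_Task 4 = ((25−5)/6)² = 11.111

Forward pass:
ES_Task 1 = 0; EF_Task 1 = 8
ES_Task 2 = 8; EF_Task 2 = 8+14 = 22
ES_Task 3 = 8; EF_Task 3 = 8+4 = 12
ES_Task 4 = max(EF_Task 2=22, EF_Task 3=12) = 22; EF_Task 4 = 22+11 = 33
Expected project duration μ = 33 days. Critical path: Task 1 → Task 2 → Task 4.

Variance along critical path = 2.778 + 0.444 + 11.111 = 14.333; σ = √14.333 = 3.786 days.
Z = (31 − 33) / 3.786 = -0.528
P(T ≤ 31) = Φ(-0.528) ≈ 0.299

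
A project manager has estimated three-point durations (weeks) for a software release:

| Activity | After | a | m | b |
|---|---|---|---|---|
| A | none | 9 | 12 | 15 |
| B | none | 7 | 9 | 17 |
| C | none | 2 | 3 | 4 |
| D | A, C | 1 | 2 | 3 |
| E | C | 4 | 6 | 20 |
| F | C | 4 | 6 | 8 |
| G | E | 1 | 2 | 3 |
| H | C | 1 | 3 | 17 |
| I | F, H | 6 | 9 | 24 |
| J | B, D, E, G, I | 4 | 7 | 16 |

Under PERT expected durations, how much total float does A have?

te_A = (9 + 4·12 + 15)/6 = 72/6 = 12
te_B = (7 + 4·9 + 17)/6 = 60/6 = 10
te_C = (2 + 4·3 + 4)/6 = 18/6 = 3
te_D = (1 + 4·2 + 3)/6 = 12/6 = 2
te_E = (4 + 4·6 + 20)/6 = 48/6 = 8
te_F = (4 + 4·6 + 8)/6 = 36/6 = 6
te_G = (1 + 4·2 + 3)/6 = 12/6 = 2
te_H = (1 + 4·3 + 17)/6 = 30/6 = 5
te_I = (6 + 4·9 + 24)/6 = 66/6 = 11
te_J = (4 + 4·7 + 16)/6 = 48/6 = 8

Forward pass:
ES_A = 0; EF_A = 12
ES_B = 0; EF_B = 10
ES_C = 0; EF_C = 3
ES_D = max(EF_A=12, EF_C=3) = 12; EF_D = 12+2 = 14
ES_E = 3; EF_E = 3+8 = 11
ES_F = 3; EF_F = 3+6 = 9
ES_G = 11; EF_G = 11+2 = 13
ES_H = 3; EF_H = 3+5 = 8
ES_I = max(EF_F=9, EF_H=8) = 9; EF_I = 9+11 = 20
ES_J = max(EF_B=10, EF_D=14, EF_E=11, EF_G=13, EF_I=20) = 20; EF_J = 20+8 = 28
Expected project duration μ = 28 weeks. Critical path: C → F → I → J.

Backward pass:
LF_J = 28; LS_J = 28−8 = 20
LF_I = LS_J = 20; LS_I = 20−11 = 9
LF_H = LS_I = 9; LS_H = 9−5 = 4
LF_G = LS_J = 20; LS_G = 20−2 = 18
LF_F = LS_I = 9; LS_F = 9−6 = 3
LF_E = min(LS_G=18, LS_J=20) = 18; LS_E = 18−8 = 10
LF_D = LS_J = 20; LS_D = 20−2 = 18
LF_C = min(LS_D=18, LS_E=10, LS_F=3, LS_H=4) = 3; LS_C = 3−3 = 0
LF_B = LS_J = 20; LS_B = 20−10 = 10
LF_A = LS_D = 18; LS_A = 18−12 = 6
Slack_A = LS_A − ES_A = 6 − 0 = 6

6 weeks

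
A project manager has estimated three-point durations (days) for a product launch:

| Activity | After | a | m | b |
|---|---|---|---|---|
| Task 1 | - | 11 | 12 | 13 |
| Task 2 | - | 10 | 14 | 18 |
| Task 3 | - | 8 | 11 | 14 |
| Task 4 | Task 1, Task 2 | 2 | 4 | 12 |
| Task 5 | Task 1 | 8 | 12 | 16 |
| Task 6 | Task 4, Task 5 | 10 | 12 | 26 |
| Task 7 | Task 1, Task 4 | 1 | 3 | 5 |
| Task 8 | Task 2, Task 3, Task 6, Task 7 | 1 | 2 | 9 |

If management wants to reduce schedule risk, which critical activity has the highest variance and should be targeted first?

te_Task 1 = (11 + 4·12 + 13)/6 = 72/6 = 12; σ²_Task 1 = ((13−11)/6)² = 0.111
te_Task 2 = (10 + 4·14 + 18)/6 = 84/6 = 14; σ²_Task 2 = ((18−10)/6)² = 1.778
te_Task 3 = (8 + 4·11 + 14)/6 = 66/6 = 11; σ²_Task 3 = ((14−8)/6)² = 1.000
te_Task 4 = (2 + 4·4 + 12)/6 = 30/6 = 5; σ²_Task 4 = ((12−2)/6)² = 2.778
te_Task 5 = (8 + 4·12 + 16)/6 = 72/6 = 12; σ²_Task 5 = ((16−8)/6)² = 1.778
te_Task 6 = (10 + 4·12 + 26)/6 = 84/6 = 14; σ²_Task 6 = ((26−10)/6)² = 7.111
te_Task 7 = (1 + 4·3 + 5)/6 = 18/6 = 3; σ²_Task 7 = ((5−1)/6)² = 0.444
te_Task 8 = (1 + 4·2 + 9)/6 = 18/6 = 3; σ²_Task 8 = ((9−1)/6)² = 1.778

Forward pass:
ES_Task 1 = 0; EF_Task 1 = 12
ES_Task 2 = 0; EF_Task 2 = 14
ES_Task 3 = 0; EF_Task 3 = 11
ES_Task 4 = max(EF_Task 1=12, EF_Task 2=14) = 14; EF_Task 4 = 14+5 = 19
ES_Task 5 = 12; EF_Task 5 = 12+12 = 24
ES_Task 6 = max(EF_Task 4=19, EF_Task 5=24) = 24; EF_Task 6 = 24+14 = 38
ES_Task 7 = max(EF_Task 1=12, EF_Task 4=19) = 19; EF_Task 7 = 19+3 = 22
ES_Task 8 = max(EF_Task 2=14, EF_Task 3=11, EF_Task 6=38, EF_Task 7=22) = 38; EF_Task 8 = 38+3 = 41
Expected project duration μ = 41 days. Critical path: Task 1 → Task 5 → Task 6 → Task 8.

Variances on critical path: σ²_Task 1=0.111, σ²_Task 5=1.778, σ²_Task 6=7.111, σ²_Task 8=1.778.
Largest is σ²_Task 6 = 7.111.

Task 6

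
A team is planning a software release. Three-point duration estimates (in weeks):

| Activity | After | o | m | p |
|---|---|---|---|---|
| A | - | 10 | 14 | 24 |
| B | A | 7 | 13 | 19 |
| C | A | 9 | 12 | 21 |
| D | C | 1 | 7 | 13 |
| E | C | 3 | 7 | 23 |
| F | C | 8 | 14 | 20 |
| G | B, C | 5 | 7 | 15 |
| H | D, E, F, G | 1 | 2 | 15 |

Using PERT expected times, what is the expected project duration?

46 weeks

te_A = (10 + 4·14 + 24)/6 = 90/6 = 15
te_B = (7 + 4·13 + 19)/6 = 78/6 = 13
te_C = (9 + 4·12 + 21)/6 = 78/6 = 13
te_D = (1 + 4·7 + 13)/6 = 42/6 = 7
te_E = (3 + 4·7 + 23)/6 = 54/6 = 9
te_F = (8 + 4·14 + 20)/6 = 84/6 = 14
te_G = (5 + 4·7 + 15)/6 = 48/6 = 8
te_H = (1 + 4·2 + 15)/6 = 24/6 = 4

Forward pass:
ES_A = 0; EF_A = 15
ES_B = 15; EF_B = 15+13 = 28
ES_C = 15; EF_C = 15+13 = 28
ES_D = 28; EF_D = 28+7 = 35
ES_E = 28; EF_E = 28+9 = 37
ES_F = 28; EF_F = 28+14 = 42
ES_G = max(EF_B=28, EF_C=28) = 28; EF_G = 28+8 = 36
ES_H = max(EF_D=35, EF_E=37, EF_F=42, EF_G=36) = 42; EF_H = 42+4 = 46
Expected project duration μ = 46 weeks. Critical path: A → C → F → H.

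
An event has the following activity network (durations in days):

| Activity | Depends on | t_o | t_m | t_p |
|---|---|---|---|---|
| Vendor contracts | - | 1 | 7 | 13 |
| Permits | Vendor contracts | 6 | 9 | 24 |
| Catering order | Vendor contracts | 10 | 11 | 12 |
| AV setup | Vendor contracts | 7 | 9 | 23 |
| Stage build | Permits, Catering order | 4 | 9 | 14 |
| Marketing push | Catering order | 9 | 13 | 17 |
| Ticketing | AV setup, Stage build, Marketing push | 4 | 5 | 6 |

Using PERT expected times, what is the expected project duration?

te_Vendor contracts = (1 + 4·7 + 13)/6 = 42/6 = 7
te_Permits = (6 + 4·9 + 24)/6 = 66/6 = 11
te_Catering order = (10 + 4·11 + 12)/6 = 66/6 = 11
te_AV setup = (7 + 4·9 + 23)/6 = 66/6 = 11
te_Stage build = (4 + 4·9 + 14)/6 = 54/6 = 9
te_Marketing push = (9 + 4·13 + 17)/6 = 78/6 = 13
te_Ticketing = (4 + 4·5 + 6)/6 = 30/6 = 5

Forward pass:
ES_Vendor contracts = 0; EF_Vendor contracts = 7
ES_Permits = 7; EF_Permits = 7+11 = 18
ES_Catering order = 7; EF_Catering order = 7+11 = 18
ES_AV setup = 7; EF_AV setup = 7+11 = 18
ES_Stage build = max(EF_Permits=18, EF_Catering order=18) = 18; EF_Stage build = 18+9 = 27
ES_Marketing push = 18; EF_Marketing push = 18+13 = 31
ES_Ticketing = max(EF_AV setup=18, EF_Stage build=27, EF_Marketing push=31) = 31; EF_Ticketing = 31+5 = 36
Expected project duration μ = 36 days. Critical path: Vendor contracts → Catering order → Marketing push → Ticketing.

36 days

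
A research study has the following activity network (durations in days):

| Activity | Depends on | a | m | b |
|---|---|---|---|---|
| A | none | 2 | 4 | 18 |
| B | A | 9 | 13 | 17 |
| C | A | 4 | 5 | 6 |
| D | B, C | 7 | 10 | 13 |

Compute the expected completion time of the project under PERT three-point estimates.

29 days

te_A = (2 + 4·4 + 18)/6 = 36/6 = 6
te_B = (9 + 4·13 + 17)/6 = 78/6 = 13
te_C = (4 + 4·5 + 6)/6 = 30/6 = 5
te_D = (7 + 4·10 + 13)/6 = 60/6 = 10

Forward pass:
ES_A = 0; EF_A = 6
ES_B = 6; EF_B = 6+13 = 19
ES_C = 6; EF_C = 6+5 = 11
ES_D = max(EF_B=19, EF_C=11) = 19; EF_D = 19+10 = 29
Expected project duration μ = 29 days. Critical path: A → B → D.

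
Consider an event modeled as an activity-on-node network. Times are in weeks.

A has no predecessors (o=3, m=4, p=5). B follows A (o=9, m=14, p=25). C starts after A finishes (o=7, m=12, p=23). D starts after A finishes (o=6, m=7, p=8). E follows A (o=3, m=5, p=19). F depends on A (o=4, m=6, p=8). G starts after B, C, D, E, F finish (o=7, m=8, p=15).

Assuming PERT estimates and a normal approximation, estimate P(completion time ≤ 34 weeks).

te_A = (3 + 4·4 + 5)/6 = 24/6 = 4; σ²_A = ((5−3)/6)² = 0.111
te_B = (9 + 4·14 + 25)/6 = 90/6 = 15; σ²_B = ((25−9)/6)² = 7.111
te_C = (7 + 4·12 + 23)/6 = 78/6 = 13; σ²_C = ((23−7)/6)² = 7.111
te_D = (6 + 4·7 + 8)/6 = 42/6 = 7; σ²_D = ((8−6)/6)² = 0.111
te_E = (3 + 4·5 + 19)/6 = 42/6 = 7; σ²_E = ((19−3)/6)² = 7.111
te_F = (4 + 4·6 + 8)/6 = 36/6 = 6; σ²_F = ((8−4)/6)² = 0.444
te_G = (7 + 4·8 + 15)/6 = 54/6 = 9; σ²_G = ((15−7)/6)² = 1.778

Forward pass:
ES_A = 0; EF_A = 4
ES_B = 4; EF_B = 4+15 = 19
ES_C = 4; EF_C = 4+13 = 17
ES_D = 4; EF_D = 4+7 = 11
ES_E = 4; EF_E = 4+7 = 11
ES_F = 4; EF_F = 4+6 = 10
ES_G = max(EF_B=19, EF_C=17, EF_D=11, EF_E=11, EF_F=10) = 19; EF_G = 19+9 = 28
Expected project duration μ = 28 weeks. Critical path: A → B → G.

Variance along critical path = 0.111 + 7.111 + 1.778 = 9.000; σ = √9.000 = 3.000 weeks.
Z = (34 − 28) / 3.000 = 2.000
P(T ≤ 34) = Φ(2.000) ≈ 0.977

0.977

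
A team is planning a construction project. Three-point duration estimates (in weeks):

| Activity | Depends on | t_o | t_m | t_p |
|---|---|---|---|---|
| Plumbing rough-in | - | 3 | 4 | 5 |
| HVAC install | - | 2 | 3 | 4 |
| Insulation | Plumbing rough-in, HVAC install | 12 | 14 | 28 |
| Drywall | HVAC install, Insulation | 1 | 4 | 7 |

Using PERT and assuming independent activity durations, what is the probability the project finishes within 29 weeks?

0.959

te_Plumbing rough-in = (3 + 4·4 + 5)/6 = 24/6 = 4; σ²_Plumbing rough-in = ((5−3)/6)² = 0.111
te_HVAC install = (2 + 4·3 + 4)/6 = 18/6 = 3; σ²_HVAC install = ((4−2)/6)² = 0.111
te_Insulation = (12 + 4·14 + 28)/6 = 96/6 = 16; σ²_Insulation = ((28−12)/6)² = 7.111
te_Drywall = (1 + 4·4 + 7)/6 = 24/6 = 4; σ²_Drywall = ((7−1)/6)² = 1.000

Forward pass:
ES_Plumbing rough-in = 0; EF_Plumbing rough-in = 4
ES_HVAC install = 0; EF_HVAC install = 3
ES_Insulation = max(EF_Plumbing rough-in=4, EF_HVAC install=3) = 4; EF_Insulation = 4+16 = 20
ES_Drywall = max(EF_HVAC install=3, EF_Insulation=20) = 20; EF_Drywall = 20+4 = 24
Expected project duration μ = 24 weeks. Critical path: Plumbing rough-in → Insulation → Drywall.

Variance along critical path = 0.111 + 7.111 + 1.000 = 8.222; σ = √8.222 = 2.867 weeks.
Z = (29 − 24) / 2.867 = 1.744
P(T ≤ 29) = Φ(1.744) ≈ 0.959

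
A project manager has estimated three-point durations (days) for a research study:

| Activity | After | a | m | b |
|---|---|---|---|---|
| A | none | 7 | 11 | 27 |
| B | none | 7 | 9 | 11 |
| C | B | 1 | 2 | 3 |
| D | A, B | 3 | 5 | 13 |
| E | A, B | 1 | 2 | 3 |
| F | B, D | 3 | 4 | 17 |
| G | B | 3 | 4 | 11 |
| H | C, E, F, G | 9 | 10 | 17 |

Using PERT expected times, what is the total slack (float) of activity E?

10 days

te_A = (7 + 4·11 + 27)/6 = 78/6 = 13
te_B = (7 + 4·9 + 11)/6 = 54/6 = 9
te_C = (1 + 4·2 + 3)/6 = 12/6 = 2
te_D = (3 + 4·5 + 13)/6 = 36/6 = 6
te_E = (1 + 4·2 + 3)/6 = 12/6 = 2
te_F = (3 + 4·4 + 17)/6 = 36/6 = 6
te_G = (3 + 4·4 + 11)/6 = 30/6 = 5
te_H = (9 + 4·10 + 17)/6 = 66/6 = 11

Forward pass:
ES_A = 0; EF_A = 13
ES_B = 0; EF_B = 9
ES_C = 9; EF_C = 9+2 = 11
ES_D = max(EF_A=13, EF_B=9) = 13; EF_D = 13+6 = 19
ES_E = max(EF_A=13, EF_B=9) = 13; EF_E = 13+2 = 15
ES_F = max(EF_B=9, EF_D=19) = 19; EF_F = 19+6 = 25
ES_G = 9; EF_G = 9+5 = 14
ES_H = max(EF_C=11, EF_E=15, EF_F=25, EF_G=14) = 25; EF_H = 25+11 = 36
Expected project duration μ = 36 days. Critical path: A → D → F → H.

Backward pass:
LF_H = 36; LS_H = 36−11 = 25
LF_G = LS_H = 25; LS_G = 25−5 = 20
LF_F = LS_H = 25; LS_F = 25−6 = 19
LF_E = LS_H = 25; LS_E = 25−2 = 23
LF_D = LS_F = 19; LS_D = 19−6 = 13
LF_C = LS_H = 25; LS_C = 25−2 = 23
LF_B = min(LS_C=23, LS_D=13, LS_E=23, LS_F=19, LS_G=20) = 13; LS_B = 13−9 = 4
LF_A = min(LS_D=13, LS_E=23) = 13; LS_A = 13−13 = 0
Slack_E = LS_E − ES_E = 23 − 13 = 10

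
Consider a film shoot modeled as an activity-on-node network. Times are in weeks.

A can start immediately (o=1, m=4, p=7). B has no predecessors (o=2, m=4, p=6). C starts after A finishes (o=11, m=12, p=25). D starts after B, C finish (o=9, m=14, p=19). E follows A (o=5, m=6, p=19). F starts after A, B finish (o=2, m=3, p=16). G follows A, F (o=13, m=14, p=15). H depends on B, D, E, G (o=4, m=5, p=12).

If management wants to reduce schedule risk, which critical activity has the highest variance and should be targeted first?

te_A = (1 + 4·4 + 7)/6 = 24/6 = 4; σ²_A = ((7−1)/6)² = 1.000
te_B = (2 + 4·4 + 6)/6 = 24/6 = 4; σ²_B = ((6−2)/6)² = 0.444
te_C = (11 + 4·12 + 25)/6 = 84/6 = 14; σ²_C = ((25−11)/6)² = 5.444
te_D = (9 + 4·14 + 19)/6 = 84/6 = 14; σ²_D = ((19−9)/6)² = 2.778
te_E = (5 + 4·6 + 19)/6 = 48/6 = 8; σ²_E = ((19−5)/6)² = 5.444
te_F = (2 + 4·3 + 16)/6 = 30/6 = 5; σ²_F = ((16−2)/6)² = 5.444
te_G = (13 + 4·14 + 15)/6 = 84/6 = 14; σ²_G = ((15−13)/6)² = 0.111
te_H = (4 + 4·5 + 12)/6 = 36/6 = 6; σ²_H = ((12−4)/6)² = 1.778

Forward pass:
ES_A = 0; EF_A = 4
ES_B = 0; EF_B = 4
ES_C = 4; EF_C = 4+14 = 18
ES_D = max(EF_B=4, EF_C=18) = 18; EF_D = 18+14 = 32
ES_E = 4; EF_E = 4+8 = 12
ES_F = max(EF_A=4, EF_B=4) = 4; EF_F = 4+5 = 9
ES_G = max(EF_A=4, EF_F=9) = 9; EF_G = 9+14 = 23
ES_H = max(EF_B=4, EF_D=32, EF_E=12, EF_G=23) = 32; EF_H = 32+6 = 38
Expected project duration μ = 38 weeks. Critical path: A → C → D → H.

Variances on critical path: σ²_A=1.000, σ²_C=5.444, σ²_D=2.778, σ²_H=1.778.
Largest is σ²_C = 5.444.

C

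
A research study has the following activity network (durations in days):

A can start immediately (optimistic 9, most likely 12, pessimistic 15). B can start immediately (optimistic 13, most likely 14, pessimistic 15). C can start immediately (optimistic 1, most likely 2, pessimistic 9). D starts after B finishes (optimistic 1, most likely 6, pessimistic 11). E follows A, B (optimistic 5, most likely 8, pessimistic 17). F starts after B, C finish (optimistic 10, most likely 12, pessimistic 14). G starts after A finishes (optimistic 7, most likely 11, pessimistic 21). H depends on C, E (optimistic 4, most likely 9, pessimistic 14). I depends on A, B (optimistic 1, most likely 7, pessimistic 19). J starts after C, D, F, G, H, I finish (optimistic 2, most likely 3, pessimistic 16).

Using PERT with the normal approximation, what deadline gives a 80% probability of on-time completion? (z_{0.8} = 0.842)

40.0 days

te_A = (9 + 4·12 + 15)/6 = 72/6 = 12; σ²_A = ((15−9)/6)² = 1.000
te_B = (13 + 4·14 + 15)/6 = 84/6 = 14; σ²_B = ((15−13)/6)² = 0.111
te_C = (1 + 4·2 + 9)/6 = 18/6 = 3; σ²_C = ((9−1)/6)² = 1.778
te_D = (1 + 4·6 + 11)/6 = 36/6 = 6; σ²_D = ((11−1)/6)² = 2.778
te_E = (5 + 4·8 + 17)/6 = 54/6 = 9; σ²_E = ((17−5)/6)² = 4.000
te_F = (10 + 4·12 + 14)/6 = 72/6 = 12; σ²_F = ((14−10)/6)² = 0.444
te_G = (7 + 4·11 + 21)/6 = 72/6 = 12; σ²_G = ((21−7)/6)² = 5.444
te_H = (4 + 4·9 + 14)/6 = 54/6 = 9; σ²_H = ((14−4)/6)² = 2.778
te_I = (1 + 4·7 + 19)/6 = 48/6 = 8; σ²_I = ((19−1)/6)² = 9.000
te_J = (2 + 4·3 + 16)/6 = 30/6 = 5; σ²_J = ((16−2)/6)² = 5.444

Forward pass:
ES_A = 0; EF_A = 12
ES_B = 0; EF_B = 14
ES_C = 0; EF_C = 3
ES_D = 14; EF_D = 14+6 = 20
ES_E = max(EF_A=12, EF_B=14) = 14; EF_E = 14+9 = 23
ES_F = max(EF_B=14, EF_C=3) = 14; EF_F = 14+12 = 26
ES_G = 12; EF_G = 12+12 = 24
ES_H = max(EF_C=3, EF_E=23) = 23; EF_H = 23+9 = 32
ES_I = max(EF_A=12, EF_B=14) = 14; EF_I = 14+8 = 22
ES_J = max(EF_C=3, EF_D=20, EF_F=26, EF_G=24, EF_H=32, EF_I=22) = 32; EF_J = 32+5 = 37
Expected project duration μ = 37 days. Critical path: B → E → H → J.

Variance along critical path = 0.111 + 4.000 + 2.778 + 5.444 = 12.333; σ = 3.512 days.
D = μ + z·σ = 37 + 0.842·3.512 = 40.0 days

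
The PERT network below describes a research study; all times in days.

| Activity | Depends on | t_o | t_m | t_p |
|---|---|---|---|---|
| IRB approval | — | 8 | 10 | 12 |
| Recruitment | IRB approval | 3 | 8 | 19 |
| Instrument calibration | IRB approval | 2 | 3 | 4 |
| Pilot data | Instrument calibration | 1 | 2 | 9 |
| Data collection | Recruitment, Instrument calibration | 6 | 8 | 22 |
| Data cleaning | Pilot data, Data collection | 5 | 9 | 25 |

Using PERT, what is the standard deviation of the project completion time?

te_IRB approval = (8 + 4·10 + 12)/6 = 60/6 = 10; σ²_IRB approval = ((12−8)/6)² = 0.444
te_Recruitment = (3 + 4·8 + 19)/6 = 54/6 = 9; σ²_Recruitment = ((19−3)/6)² = 7.111
te_Instrument calibration = (2 + 4·3 + 4)/6 = 18/6 = 3; σ²_Instrument calibration = ((4−2)/6)² = 0.111
te_Pilot data = (1 + 4·2 + 9)/6 = 18/6 = 3; σ²_Pilot data = ((9−1)/6)² = 1.778
te_Data collection = (6 + 4·8 + 22)/6 = 60/6 = 10; σ²_Data collection = ((22−6)/6)² = 7.111
te_Data cleaning = (5 + 4·9 + 25)/6 = 66/6 = 11; σ²_Data cleaning = ((25−5)/6)² = 11.111

Forward pass:
ES_IRB approval = 0; EF_IRB approval = 10
ES_Recruitment = 10; EF_Recruitment = 10+9 = 19
ES_Instrument calibration = 10; EF_Instrument calibration = 10+3 = 13
ES_Pilot data = 13; EF_Pilot data = 13+3 = 16
ES_Data collection = max(EF_Recruitment=19, EF_Instrument calibration=13) = 19; EF_Data collection = 19+10 = 29
ES_Data cleaning = max(EF_Pilot data=16, EF_Data collection=29) = 29; EF_Data cleaning = 29+11 = 40
Expected project duration μ = 40 days. Critical path: IRB approval → Recruitment → Data collection → Data cleaning.

Variance along critical path = 0.444 + 7.111 + 7.111 + 11.111 = 25.778
σ = √25.778 = 5.077 days

5.08 days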